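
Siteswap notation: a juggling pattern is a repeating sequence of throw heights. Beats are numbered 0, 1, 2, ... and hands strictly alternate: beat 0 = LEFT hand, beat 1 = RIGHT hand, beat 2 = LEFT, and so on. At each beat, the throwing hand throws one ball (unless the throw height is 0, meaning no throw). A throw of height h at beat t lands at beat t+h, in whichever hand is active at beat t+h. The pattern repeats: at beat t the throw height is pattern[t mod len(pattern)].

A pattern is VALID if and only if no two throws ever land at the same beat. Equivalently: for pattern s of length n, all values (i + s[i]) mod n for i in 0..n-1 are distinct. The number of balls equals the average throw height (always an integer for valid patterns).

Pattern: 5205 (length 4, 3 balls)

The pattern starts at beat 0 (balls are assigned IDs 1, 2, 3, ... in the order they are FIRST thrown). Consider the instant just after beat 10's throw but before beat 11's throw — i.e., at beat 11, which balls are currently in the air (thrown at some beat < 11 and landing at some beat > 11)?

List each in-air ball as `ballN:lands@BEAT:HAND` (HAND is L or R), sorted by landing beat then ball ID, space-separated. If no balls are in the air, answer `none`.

Beat 0 (L): throw ball1 h=5 -> lands@5:R; in-air after throw: [b1@5:R]
Beat 1 (R): throw ball2 h=2 -> lands@3:R; in-air after throw: [b2@3:R b1@5:R]
Beat 3 (R): throw ball2 h=5 -> lands@8:L; in-air after throw: [b1@5:R b2@8:L]
Beat 4 (L): throw ball3 h=5 -> lands@9:R; in-air after throw: [b1@5:R b2@8:L b3@9:R]
Beat 5 (R): throw ball1 h=2 -> lands@7:R; in-air after throw: [b1@7:R b2@8:L b3@9:R]
Beat 7 (R): throw ball1 h=5 -> lands@12:L; in-air after throw: [b2@8:L b3@9:R b1@12:L]
Beat 8 (L): throw ball2 h=5 -> lands@13:R; in-air after throw: [b3@9:R b1@12:L b2@13:R]
Beat 9 (R): throw ball3 h=2 -> lands@11:R; in-air after throw: [b3@11:R b1@12:L b2@13:R]
Beat 11 (R): throw ball3 h=5 -> lands@16:L; in-air after throw: [b1@12:L b2@13:R b3@16:L]

Answer: ball1:lands@12:L ball2:lands@13:R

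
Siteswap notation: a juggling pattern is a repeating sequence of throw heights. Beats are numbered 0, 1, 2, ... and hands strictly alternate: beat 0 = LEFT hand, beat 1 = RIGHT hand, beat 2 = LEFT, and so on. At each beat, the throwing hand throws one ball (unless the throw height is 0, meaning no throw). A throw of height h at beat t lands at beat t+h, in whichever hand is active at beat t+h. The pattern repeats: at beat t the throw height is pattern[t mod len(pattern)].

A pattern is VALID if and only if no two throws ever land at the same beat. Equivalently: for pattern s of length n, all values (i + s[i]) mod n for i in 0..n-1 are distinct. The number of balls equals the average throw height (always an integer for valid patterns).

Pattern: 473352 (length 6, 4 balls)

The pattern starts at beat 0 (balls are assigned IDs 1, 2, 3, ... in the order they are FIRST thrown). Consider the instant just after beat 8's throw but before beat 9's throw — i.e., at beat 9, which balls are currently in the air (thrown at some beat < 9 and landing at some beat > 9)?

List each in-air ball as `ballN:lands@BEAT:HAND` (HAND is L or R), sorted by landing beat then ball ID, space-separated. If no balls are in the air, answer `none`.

Beat 0 (L): throw ball1 h=4 -> lands@4:L; in-air after throw: [b1@4:L]
Beat 1 (R): throw ball2 h=7 -> lands@8:L; in-air after throw: [b1@4:L b2@8:L]
Beat 2 (L): throw ball3 h=3 -> lands@5:R; in-air after throw: [b1@4:L b3@5:R b2@8:L]
Beat 3 (R): throw ball4 h=3 -> lands@6:L; in-air after throw: [b1@4:L b3@5:R b4@6:L b2@8:L]
Beat 4 (L): throw ball1 h=5 -> lands@9:R; in-air after throw: [b3@5:R b4@6:L b2@8:L b1@9:R]
Beat 5 (R): throw ball3 h=2 -> lands@7:R; in-air after throw: [b4@6:L b3@7:R b2@8:L b1@9:R]
Beat 6 (L): throw ball4 h=4 -> lands@10:L; in-air after throw: [b3@7:R b2@8:L b1@9:R b4@10:L]
Beat 7 (R): throw ball3 h=7 -> lands@14:L; in-air after throw: [b2@8:L b1@9:R b4@10:L b3@14:L]
Beat 8 (L): throw ball2 h=3 -> lands@11:R; in-air after throw: [b1@9:R b4@10:L b2@11:R b3@14:L]
Beat 9 (R): throw ball1 h=3 -> lands@12:L; in-air after throw: [b4@10:L b2@11:R b1@12:L b3@14:L]

Answer: ball4:lands@10:L ball2:lands@11:R ball3:lands@14:L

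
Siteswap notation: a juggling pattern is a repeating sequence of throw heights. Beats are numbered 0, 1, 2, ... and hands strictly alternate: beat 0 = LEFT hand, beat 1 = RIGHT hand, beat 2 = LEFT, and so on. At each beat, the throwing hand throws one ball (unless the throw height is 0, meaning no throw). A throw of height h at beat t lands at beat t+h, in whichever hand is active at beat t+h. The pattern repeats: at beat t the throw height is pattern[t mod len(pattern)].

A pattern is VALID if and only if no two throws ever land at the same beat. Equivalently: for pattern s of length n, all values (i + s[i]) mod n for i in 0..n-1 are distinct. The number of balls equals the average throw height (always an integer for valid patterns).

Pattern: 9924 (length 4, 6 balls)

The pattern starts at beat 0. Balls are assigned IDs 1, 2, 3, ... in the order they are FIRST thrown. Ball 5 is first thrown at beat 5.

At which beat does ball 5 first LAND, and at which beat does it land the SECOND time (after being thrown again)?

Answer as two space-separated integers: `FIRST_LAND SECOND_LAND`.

Beat 0 (L): throw ball1 h=9 -> lands@9:R; in-air after throw: [b1@9:R]
Beat 1 (R): throw ball2 h=9 -> lands@10:L; in-air after throw: [b1@9:R b2@10:L]
Beat 2 (L): throw ball3 h=2 -> lands@4:L; in-air after throw: [b3@4:L b1@9:R b2@10:L]
Beat 3 (R): throw ball4 h=4 -> lands@7:R; in-air after throw: [b3@4:L b4@7:R b1@9:R b2@10:L]
Beat 4 (L): throw ball3 h=9 -> lands@13:R; in-air after throw: [b4@7:R b1@9:R b2@10:L b3@13:R]
Beat 5 (R): throw ball5 h=9 -> lands@14:L; in-air after throw: [b4@7:R b1@9:R b2@10:L b3@13:R b5@14:L]
Beat 6 (L): throw ball6 h=2 -> lands@8:L; in-air after throw: [b4@7:R b6@8:L b1@9:R b2@10:L b3@13:R b5@14:L]
Beat 7 (R): throw ball4 h=4 -> lands@11:R; in-air after throw: [b6@8:L b1@9:R b2@10:L b4@11:R b3@13:R b5@14:L]
Beat 8 (L): throw ball6 h=9 -> lands@17:R; in-air after throw: [b1@9:R b2@10:L b4@11:R b3@13:R b5@14:L b6@17:R]
Beat 9 (R): throw ball1 h=9 -> lands@18:L; in-air after throw: [b2@10:L b4@11:R b3@13:R b5@14:L b6@17:R b1@18:L]
Beat 10 (L): throw ball2 h=2 -> lands@12:L; in-air after throw: [b4@11:R b2@12:L b3@13:R b5@14:L b6@17:R b1@18:L]
Beat 11 (R): throw ball4 h=4 -> lands@15:R; in-air after throw: [b2@12:L b3@13:R b5@14:L b4@15:R b6@17:R b1@18:L]
Beat 12 (L): throw ball2 h=9 -> lands@21:R; in-air after throw: [b3@13:R b5@14:L b4@15:R b6@17:R b1@18:L b2@21:R]
Beat 13 (R): throw ball3 h=9 -> lands@22:L; in-air after throw: [b5@14:L b4@15:R b6@17:R b1@18:L b2@21:R b3@22:L]
Beat 14 (L): throw ball5 h=2 -> lands@16:L; in-air after throw: [b4@15:R b5@16:L b6@17:R b1@18:L b2@21:R b3@22:L]
Beat 15 (R): throw ball4 h=4 -> lands@19:R; in-air after throw: [b5@16:L b6@17:R b1@18:L b4@19:R b2@21:R b3@22:L]
Beat 16 (L): throw ball5 h=9 -> lands@25:R; in-air after throw: [b6@17:R b1@18:L b4@19:R b2@21:R b3@22:L b5@25:R]
Ball 5: thrown@5 h=9 -> first land @14; rethrown@14 h=2 -> second land @16

Answer: 14 16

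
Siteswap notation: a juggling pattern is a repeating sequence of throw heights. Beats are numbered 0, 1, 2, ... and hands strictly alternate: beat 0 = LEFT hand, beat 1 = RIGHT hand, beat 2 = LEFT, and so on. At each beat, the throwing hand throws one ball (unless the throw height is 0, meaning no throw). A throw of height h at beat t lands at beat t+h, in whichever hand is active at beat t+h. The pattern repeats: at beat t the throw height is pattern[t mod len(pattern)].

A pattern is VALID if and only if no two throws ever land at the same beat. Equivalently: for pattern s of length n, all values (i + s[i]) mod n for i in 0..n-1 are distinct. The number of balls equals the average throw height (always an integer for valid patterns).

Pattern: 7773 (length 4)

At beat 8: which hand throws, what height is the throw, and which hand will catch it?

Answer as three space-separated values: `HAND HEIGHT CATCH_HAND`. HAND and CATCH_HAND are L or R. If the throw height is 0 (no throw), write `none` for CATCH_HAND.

Answer: L 7 R

Derivation:
Beat 8: 8 mod 2 = 0, so hand = L
Throw height = pattern[8 mod 4] = pattern[0] = 7
Lands at beat 8+7=15, 15 mod 2 = 1, so catch hand = R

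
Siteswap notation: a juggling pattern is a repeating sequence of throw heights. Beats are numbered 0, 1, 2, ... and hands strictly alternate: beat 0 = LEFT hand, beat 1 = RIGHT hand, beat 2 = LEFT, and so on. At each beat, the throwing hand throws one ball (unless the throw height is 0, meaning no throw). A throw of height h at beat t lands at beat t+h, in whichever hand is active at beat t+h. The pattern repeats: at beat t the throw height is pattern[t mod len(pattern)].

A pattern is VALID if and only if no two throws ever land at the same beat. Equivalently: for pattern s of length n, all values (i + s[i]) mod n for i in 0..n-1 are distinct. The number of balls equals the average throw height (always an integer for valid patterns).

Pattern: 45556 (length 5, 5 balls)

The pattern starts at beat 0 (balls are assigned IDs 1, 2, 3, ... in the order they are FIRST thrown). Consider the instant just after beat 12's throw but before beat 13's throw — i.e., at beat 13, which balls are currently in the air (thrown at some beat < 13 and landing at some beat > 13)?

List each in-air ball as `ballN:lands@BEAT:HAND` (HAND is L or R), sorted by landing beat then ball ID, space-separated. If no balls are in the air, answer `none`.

Answer: ball1:lands@14:L ball5:lands@15:R ball2:lands@16:L ball3:lands@17:R

Derivation:
Beat 0 (L): throw ball1 h=4 -> lands@4:L; in-air after throw: [b1@4:L]
Beat 1 (R): throw ball2 h=5 -> lands@6:L; in-air after throw: [b1@4:L b2@6:L]
Beat 2 (L): throw ball3 h=5 -> lands@7:R; in-air after throw: [b1@4:L b2@6:L b3@7:R]
Beat 3 (R): throw ball4 h=5 -> lands@8:L; in-air after throw: [b1@4:L b2@6:L b3@7:R b4@8:L]
Beat 4 (L): throw ball1 h=6 -> lands@10:L; in-air after throw: [b2@6:L b3@7:R b4@8:L b1@10:L]
Beat 5 (R): throw ball5 h=4 -> lands@9:R; in-air after throw: [b2@6:L b3@7:R b4@8:L b5@9:R b1@10:L]
Beat 6 (L): throw ball2 h=5 -> lands@11:R; in-air after throw: [b3@7:R b4@8:L b5@9:R b1@10:L b2@11:R]
Beat 7 (R): throw ball3 h=5 -> lands@12:L; in-air after throw: [b4@8:L b5@9:R b1@10:L b2@11:R b3@12:L]
Beat 8 (L): throw ball4 h=5 -> lands@13:R; in-air after throw: [b5@9:R b1@10:L b2@11:R b3@12:L b4@13:R]
Beat 9 (R): throw ball5 h=6 -> lands@15:R; in-air after throw: [b1@10:L b2@11:R b3@12:L b4@13:R b5@15:R]
Beat 10 (L): throw ball1 h=4 -> lands@14:L; in-air after throw: [b2@11:R b3@12:L b4@13:R b1@14:L b5@15:R]
Beat 11 (R): throw ball2 h=5 -> lands@16:L; in-air after throw: [b3@12:L b4@13:R b1@14:L b5@15:R b2@16:L]
Beat 12 (L): throw ball3 h=5 -> lands@17:R; in-air after throw: [b4@13:R b1@14:L b5@15:R b2@16:L b3@17:R]
Beat 13 (R): throw ball4 h=5 -> lands@18:L; in-air after throw: [b1@14:L b5@15:R b2@16:L b3@17:R b4@18:L]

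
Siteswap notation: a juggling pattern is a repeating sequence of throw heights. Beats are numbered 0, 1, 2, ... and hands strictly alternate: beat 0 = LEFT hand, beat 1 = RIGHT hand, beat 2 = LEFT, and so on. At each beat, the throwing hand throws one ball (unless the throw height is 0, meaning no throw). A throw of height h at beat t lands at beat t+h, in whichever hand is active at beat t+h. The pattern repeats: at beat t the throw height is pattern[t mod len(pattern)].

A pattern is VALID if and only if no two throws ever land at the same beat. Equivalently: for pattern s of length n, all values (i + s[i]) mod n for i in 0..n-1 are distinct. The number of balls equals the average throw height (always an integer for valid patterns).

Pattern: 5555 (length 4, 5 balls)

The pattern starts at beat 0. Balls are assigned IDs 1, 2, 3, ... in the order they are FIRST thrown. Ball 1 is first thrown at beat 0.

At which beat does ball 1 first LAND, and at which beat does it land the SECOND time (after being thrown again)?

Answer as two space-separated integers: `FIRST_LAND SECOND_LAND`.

Answer: 5 10

Derivation:
Beat 0 (L): throw ball1 h=5 -> lands@5:R; in-air after throw: [b1@5:R]
Beat 1 (R): throw ball2 h=5 -> lands@6:L; in-air after throw: [b1@5:R b2@6:L]
Beat 2 (L): throw ball3 h=5 -> lands@7:R; in-air after throw: [b1@5:R b2@6:L b3@7:R]
Beat 3 (R): throw ball4 h=5 -> lands@8:L; in-air after throw: [b1@5:R b2@6:L b3@7:R b4@8:L]
Beat 4 (L): throw ball5 h=5 -> lands@9:R; in-air after throw: [b1@5:R b2@6:L b3@7:R b4@8:L b5@9:R]
Beat 5 (R): throw ball1 h=5 -> lands@10:L; in-air after throw: [b2@6:L b3@7:R b4@8:L b5@9:R b1@10:L]
Beat 6 (L): throw ball2 h=5 -> lands@11:R; in-air after throw: [b3@7:R b4@8:L b5@9:R b1@10:L b2@11:R]
Beat 7 (R): throw ball3 h=5 -> lands@12:L; in-air after throw: [b4@8:L b5@9:R b1@10:L b2@11:R b3@12:L]
Beat 8 (L): throw ball4 h=5 -> lands@13:R; in-air after throw: [b5@9:R b1@10:L b2@11:R b3@12:L b4@13:R]
Beat 9 (R): throw ball5 h=5 -> lands@14:L; in-air after throw: [b1@10:L b2@11:R b3@12:L b4@13:R b5@14:L]
Beat 10 (L): throw ball1 h=5 -> lands@15:R; in-air after throw: [b2@11:R b3@12:L b4@13:R b5@14:L b1@15:R]
Ball 1: thrown@0 h=5 -> first land @5; rethrown@5 h=5 -> second land @10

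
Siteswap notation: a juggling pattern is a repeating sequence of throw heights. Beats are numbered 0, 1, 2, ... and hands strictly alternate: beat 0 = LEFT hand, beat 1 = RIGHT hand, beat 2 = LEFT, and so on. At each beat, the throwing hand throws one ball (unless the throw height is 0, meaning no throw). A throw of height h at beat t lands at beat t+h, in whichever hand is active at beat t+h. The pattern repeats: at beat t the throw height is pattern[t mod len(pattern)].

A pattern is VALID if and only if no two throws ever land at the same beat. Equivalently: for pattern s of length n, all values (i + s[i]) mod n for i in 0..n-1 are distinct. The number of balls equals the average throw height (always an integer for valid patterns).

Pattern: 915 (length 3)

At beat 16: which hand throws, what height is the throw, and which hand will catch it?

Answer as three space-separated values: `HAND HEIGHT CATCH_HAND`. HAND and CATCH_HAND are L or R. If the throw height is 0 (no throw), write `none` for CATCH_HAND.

Answer: L 1 R

Derivation:
Beat 16: 16 mod 2 = 0, so hand = L
Throw height = pattern[16 mod 3] = pattern[1] = 1
Lands at beat 16+1=17, 17 mod 2 = 1, so catch hand = R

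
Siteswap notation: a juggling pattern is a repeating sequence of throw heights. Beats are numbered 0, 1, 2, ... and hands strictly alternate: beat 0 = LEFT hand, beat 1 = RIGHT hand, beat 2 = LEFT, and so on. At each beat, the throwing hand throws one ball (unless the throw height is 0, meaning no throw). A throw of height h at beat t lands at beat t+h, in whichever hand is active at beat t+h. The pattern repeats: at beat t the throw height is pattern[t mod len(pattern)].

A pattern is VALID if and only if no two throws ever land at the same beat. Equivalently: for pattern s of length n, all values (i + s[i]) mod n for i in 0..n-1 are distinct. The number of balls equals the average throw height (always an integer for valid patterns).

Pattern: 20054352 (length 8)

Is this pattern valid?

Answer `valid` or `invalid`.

Answer: invalid

Derivation:
i=0: (i + s[i]) mod n = (0 + 2) mod 8 = 2
i=1: (i + s[i]) mod n = (1 + 0) mod 8 = 1
i=2: (i + s[i]) mod n = (2 + 0) mod 8 = 2
i=3: (i + s[i]) mod n = (3 + 5) mod 8 = 0
i=4: (i + s[i]) mod n = (4 + 4) mod 8 = 0
i=5: (i + s[i]) mod n = (5 + 3) mod 8 = 0
i=6: (i + s[i]) mod n = (6 + 5) mod 8 = 3
i=7: (i + s[i]) mod n = (7 + 2) mod 8 = 1
Residues: [2, 1, 2, 0, 0, 0, 3, 1], distinct: False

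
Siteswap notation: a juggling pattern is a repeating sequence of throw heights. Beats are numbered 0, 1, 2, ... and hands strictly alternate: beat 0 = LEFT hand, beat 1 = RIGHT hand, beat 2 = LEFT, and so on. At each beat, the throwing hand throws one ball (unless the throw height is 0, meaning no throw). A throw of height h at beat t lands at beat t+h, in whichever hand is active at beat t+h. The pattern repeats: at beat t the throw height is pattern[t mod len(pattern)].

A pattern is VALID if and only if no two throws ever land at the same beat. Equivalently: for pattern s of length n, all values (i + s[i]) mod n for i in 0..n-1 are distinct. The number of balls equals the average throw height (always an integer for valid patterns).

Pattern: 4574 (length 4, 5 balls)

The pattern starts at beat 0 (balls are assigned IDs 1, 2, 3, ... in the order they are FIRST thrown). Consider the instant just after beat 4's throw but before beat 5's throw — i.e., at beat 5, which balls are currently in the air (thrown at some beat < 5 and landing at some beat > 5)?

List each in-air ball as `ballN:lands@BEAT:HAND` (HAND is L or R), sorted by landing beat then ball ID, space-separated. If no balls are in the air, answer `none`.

Answer: ball2:lands@6:L ball4:lands@7:R ball1:lands@8:L ball3:lands@9:R

Derivation:
Beat 0 (L): throw ball1 h=4 -> lands@4:L; in-air after throw: [b1@4:L]
Beat 1 (R): throw ball2 h=5 -> lands@6:L; in-air after throw: [b1@4:L b2@6:L]
Beat 2 (L): throw ball3 h=7 -> lands@9:R; in-air after throw: [b1@4:L b2@6:L b3@9:R]
Beat 3 (R): throw ball4 h=4 -> lands@7:R; in-air after throw: [b1@4:L b2@6:L b4@7:R b3@9:R]
Beat 4 (L): throw ball1 h=4 -> lands@8:L; in-air after throw: [b2@6:L b4@7:R b1@8:L b3@9:R]
Beat 5 (R): throw ball5 h=5 -> lands@10:L; in-air after throw: [b2@6:L b4@7:R b1@8:L b3@9:R b5@10:L]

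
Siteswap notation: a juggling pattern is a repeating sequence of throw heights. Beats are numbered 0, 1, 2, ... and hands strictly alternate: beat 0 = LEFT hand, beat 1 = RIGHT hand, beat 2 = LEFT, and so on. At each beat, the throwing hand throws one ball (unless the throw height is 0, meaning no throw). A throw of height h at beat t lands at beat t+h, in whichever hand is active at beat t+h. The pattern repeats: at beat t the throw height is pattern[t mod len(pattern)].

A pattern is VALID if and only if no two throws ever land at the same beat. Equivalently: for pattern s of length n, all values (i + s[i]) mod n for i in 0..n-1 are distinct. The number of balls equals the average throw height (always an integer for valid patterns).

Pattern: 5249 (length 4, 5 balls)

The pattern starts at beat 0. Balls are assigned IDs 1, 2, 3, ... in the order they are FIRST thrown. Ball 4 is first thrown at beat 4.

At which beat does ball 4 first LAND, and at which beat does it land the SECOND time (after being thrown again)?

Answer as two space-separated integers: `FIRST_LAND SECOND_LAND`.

Answer: 9 11

Derivation:
Beat 0 (L): throw ball1 h=5 -> lands@5:R; in-air after throw: [b1@5:R]
Beat 1 (R): throw ball2 h=2 -> lands@3:R; in-air after throw: [b2@3:R b1@5:R]
Beat 2 (L): throw ball3 h=4 -> lands@6:L; in-air after throw: [b2@3:R b1@5:R b3@6:L]
Beat 3 (R): throw ball2 h=9 -> lands@12:L; in-air after throw: [b1@5:R b3@6:L b2@12:L]
Beat 4 (L): throw ball4 h=5 -> lands@9:R; in-air after throw: [b1@5:R b3@6:L b4@9:R b2@12:L]
Beat 5 (R): throw ball1 h=2 -> lands@7:R; in-air after throw: [b3@6:L b1@7:R b4@9:R b2@12:L]
Beat 6 (L): throw ball3 h=4 -> lands@10:L; in-air after throw: [b1@7:R b4@9:R b3@10:L b2@12:L]
Beat 7 (R): throw ball1 h=9 -> lands@16:L; in-air after throw: [b4@9:R b3@10:L b2@12:L b1@16:L]
Beat 8 (L): throw ball5 h=5 -> lands@13:R; in-air after throw: [b4@9:R b3@10:L b2@12:L b5@13:R b1@16:L]
Beat 9 (R): throw ball4 h=2 -> lands@11:R; in-air after throw: [b3@10:L b4@11:R b2@12:L b5@13:R b1@16:L]
Beat 10 (L): throw ball3 h=4 -> lands@14:L; in-air after throw: [b4@11:R b2@12:L b5@13:R b3@14:L b1@16:L]
Beat 11 (R): throw ball4 h=9 -> lands@20:L; in-air after throw: [b2@12:L b5@13:R b3@14:L b1@16:L b4@20:L]
Ball 4: thrown@4 h=5 -> first land @9; rethrown@9 h=2 -> second land @11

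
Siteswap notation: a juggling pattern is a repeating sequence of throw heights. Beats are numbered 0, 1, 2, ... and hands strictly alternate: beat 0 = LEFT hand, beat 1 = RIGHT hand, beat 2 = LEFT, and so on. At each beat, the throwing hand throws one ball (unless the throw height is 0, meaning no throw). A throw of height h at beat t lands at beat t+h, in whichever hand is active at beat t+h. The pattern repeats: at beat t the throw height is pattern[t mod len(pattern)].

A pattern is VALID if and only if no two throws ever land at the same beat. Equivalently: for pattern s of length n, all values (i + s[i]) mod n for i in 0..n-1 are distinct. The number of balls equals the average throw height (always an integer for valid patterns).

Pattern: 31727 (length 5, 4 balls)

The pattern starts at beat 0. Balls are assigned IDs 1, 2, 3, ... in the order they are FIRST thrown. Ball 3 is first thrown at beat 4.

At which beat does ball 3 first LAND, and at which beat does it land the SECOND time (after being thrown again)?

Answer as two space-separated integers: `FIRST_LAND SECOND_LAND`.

Beat 0 (L): throw ball1 h=3 -> lands@3:R; in-air after throw: [b1@3:R]
Beat 1 (R): throw ball2 h=1 -> lands@2:L; in-air after throw: [b2@2:L b1@3:R]
Beat 2 (L): throw ball2 h=7 -> lands@9:R; in-air after throw: [b1@3:R b2@9:R]
Beat 3 (R): throw ball1 h=2 -> lands@5:R; in-air after throw: [b1@5:R b2@9:R]
Beat 4 (L): throw ball3 h=7 -> lands@11:R; in-air after throw: [b1@5:R b2@9:R b3@11:R]
Beat 5 (R): throw ball1 h=3 -> lands@8:L; in-air after throw: [b1@8:L b2@9:R b3@11:R]
Beat 6 (L): throw ball4 h=1 -> lands@7:R; in-air after throw: [b4@7:R b1@8:L b2@9:R b3@11:R]
Beat 7 (R): throw ball4 h=7 -> lands@14:L; in-air after throw: [b1@8:L b2@9:R b3@11:R b4@14:L]
Beat 8 (L): throw ball1 h=2 -> lands@10:L; in-air after throw: [b2@9:R b1@10:L b3@11:R b4@14:L]
Beat 9 (R): throw ball2 h=7 -> lands@16:L; in-air after throw: [b1@10:L b3@11:R b4@14:L b2@16:L]
Beat 10 (L): throw ball1 h=3 -> lands@13:R; in-air after throw: [b3@11:R b1@13:R b4@14:L b2@16:L]
Beat 11 (R): throw ball3 h=1 -> lands@12:L; in-air after throw: [b3@12:L b1@13:R b4@14:L b2@16:L]
Beat 12 (L): throw ball3 h=7 -> lands@19:R; in-air after throw: [b1@13:R b4@14:L b2@16:L b3@19:R]
Ball 3: thrown@4 h=7 -> first land @11; rethrown@11 h=1 -> second land @12

Answer: 11 12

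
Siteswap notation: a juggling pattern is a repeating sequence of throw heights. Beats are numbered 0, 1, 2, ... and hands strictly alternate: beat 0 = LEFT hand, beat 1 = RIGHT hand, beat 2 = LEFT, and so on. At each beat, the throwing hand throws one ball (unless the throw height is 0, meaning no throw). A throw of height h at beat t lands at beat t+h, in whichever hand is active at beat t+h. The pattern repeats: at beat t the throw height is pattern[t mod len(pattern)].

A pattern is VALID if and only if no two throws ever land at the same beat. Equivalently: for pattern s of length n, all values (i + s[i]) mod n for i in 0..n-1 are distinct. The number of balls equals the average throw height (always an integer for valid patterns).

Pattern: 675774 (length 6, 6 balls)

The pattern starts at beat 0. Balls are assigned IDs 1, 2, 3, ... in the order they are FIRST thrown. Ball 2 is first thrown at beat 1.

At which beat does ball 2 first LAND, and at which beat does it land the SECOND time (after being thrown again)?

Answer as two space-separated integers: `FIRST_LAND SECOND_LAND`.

Beat 0 (L): throw ball1 h=6 -> lands@6:L; in-air after throw: [b1@6:L]
Beat 1 (R): throw ball2 h=7 -> lands@8:L; in-air after throw: [b1@6:L b2@8:L]
Beat 2 (L): throw ball3 h=5 -> lands@7:R; in-air after throw: [b1@6:L b3@7:R b2@8:L]
Beat 3 (R): throw ball4 h=7 -> lands@10:L; in-air after throw: [b1@6:L b3@7:R b2@8:L b4@10:L]
Beat 4 (L): throw ball5 h=7 -> lands@11:R; in-air after throw: [b1@6:L b3@7:R b2@8:L b4@10:L b5@11:R]
Beat 5 (R): throw ball6 h=4 -> lands@9:R; in-air after throw: [b1@6:L b3@7:R b2@8:L b6@9:R b4@10:L b5@11:R]
Beat 6 (L): throw ball1 h=6 -> lands@12:L; in-air after throw: [b3@7:R b2@8:L b6@9:R b4@10:L b5@11:R b1@12:L]
Beat 7 (R): throw ball3 h=7 -> lands@14:L; in-air after throw: [b2@8:L b6@9:R b4@10:L b5@11:R b1@12:L b3@14:L]
Beat 8 (L): throw ball2 h=5 -> lands@13:R; in-air after throw: [b6@9:R b4@10:L b5@11:R b1@12:L b2@13:R b3@14:L]
Beat 9 (R): throw ball6 h=7 -> lands@16:L; in-air after throw: [b4@10:L b5@11:R b1@12:L b2@13:R b3@14:L b6@16:L]
Beat 10 (L): throw ball4 h=7 -> lands@17:R; in-air after throw: [b5@11:R b1@12:L b2@13:R b3@14:L b6@16:L b4@17:R]
Beat 11 (R): throw ball5 h=4 -> lands@15:R; in-air after throw: [b1@12:L b2@13:R b3@14:L b5@15:R b6@16:L b4@17:R]
Beat 12 (L): throw ball1 h=6 -> lands@18:L; in-air after throw: [b2@13:R b3@14:L b5@15:R b6@16:L b4@17:R b1@18:L]
Beat 13 (R): throw ball2 h=7 -> lands@20:L; in-air after throw: [b3@14:L b5@15:R b6@16:L b4@17:R b1@18:L b2@20:L]
Ball 2: thrown@1 h=7 -> first land @8; rethrown@8 h=5 -> second land @13

Answer: 8 13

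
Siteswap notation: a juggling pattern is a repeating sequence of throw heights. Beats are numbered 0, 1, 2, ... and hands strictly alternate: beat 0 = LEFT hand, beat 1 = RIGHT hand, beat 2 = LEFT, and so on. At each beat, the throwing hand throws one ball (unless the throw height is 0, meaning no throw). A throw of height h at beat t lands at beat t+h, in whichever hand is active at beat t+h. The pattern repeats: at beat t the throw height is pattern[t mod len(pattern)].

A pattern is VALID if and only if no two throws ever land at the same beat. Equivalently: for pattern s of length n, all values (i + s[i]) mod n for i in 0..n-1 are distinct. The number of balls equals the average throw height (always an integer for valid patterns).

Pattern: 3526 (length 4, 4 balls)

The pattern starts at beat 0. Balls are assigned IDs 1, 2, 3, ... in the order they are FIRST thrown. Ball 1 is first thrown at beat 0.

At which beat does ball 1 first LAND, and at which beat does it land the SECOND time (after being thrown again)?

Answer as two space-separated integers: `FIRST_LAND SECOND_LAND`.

Beat 0 (L): throw ball1 h=3 -> lands@3:R; in-air after throw: [b1@3:R]
Beat 1 (R): throw ball2 h=5 -> lands@6:L; in-air after throw: [b1@3:R b2@6:L]
Beat 2 (L): throw ball3 h=2 -> lands@4:L; in-air after throw: [b1@3:R b3@4:L b2@6:L]
Beat 3 (R): throw ball1 h=6 -> lands@9:R; in-air after throw: [b3@4:L b2@6:L b1@9:R]
Beat 4 (L): throw ball3 h=3 -> lands@7:R; in-air after throw: [b2@6:L b3@7:R b1@9:R]
Beat 5 (R): throw ball4 h=5 -> lands@10:L; in-air after throw: [b2@6:L b3@7:R b1@9:R b4@10:L]
Beat 6 (L): throw ball2 h=2 -> lands@8:L; in-air after throw: [b3@7:R b2@8:L b1@9:R b4@10:L]
Beat 7 (R): throw ball3 h=6 -> lands@13:R; in-air after throw: [b2@8:L b1@9:R b4@10:L b3@13:R]
Beat 8 (L): throw ball2 h=3 -> lands@11:R; in-air after throw: [b1@9:R b4@10:L b2@11:R b3@13:R]
Beat 9 (R): throw ball1 h=5 -> lands@14:L; in-air after throw: [b4@10:L b2@11:R b3@13:R b1@14:L]
Ball 1: thrown@0 h=3 -> first land @3; rethrown@3 h=6 -> second land @9

Answer: 3 9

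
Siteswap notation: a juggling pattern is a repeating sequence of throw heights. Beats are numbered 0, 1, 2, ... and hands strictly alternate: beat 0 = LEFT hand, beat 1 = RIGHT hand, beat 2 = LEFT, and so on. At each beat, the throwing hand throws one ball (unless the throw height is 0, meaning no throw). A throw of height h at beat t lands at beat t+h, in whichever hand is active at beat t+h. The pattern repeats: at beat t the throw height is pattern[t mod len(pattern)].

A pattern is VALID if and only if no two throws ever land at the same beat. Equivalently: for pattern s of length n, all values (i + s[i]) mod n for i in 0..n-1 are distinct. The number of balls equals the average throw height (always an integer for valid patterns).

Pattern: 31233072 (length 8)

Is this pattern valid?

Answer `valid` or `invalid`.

i=0: (i + s[i]) mod n = (0 + 3) mod 8 = 3
i=1: (i + s[i]) mod n = (1 + 1) mod 8 = 2
i=2: (i + s[i]) mod n = (2 + 2) mod 8 = 4
i=3: (i + s[i]) mod n = (3 + 3) mod 8 = 6
i=4: (i + s[i]) mod n = (4 + 3) mod 8 = 7
i=5: (i + s[i]) mod n = (5 + 0) mod 8 = 5
i=6: (i + s[i]) mod n = (6 + 7) mod 8 = 5
i=7: (i + s[i]) mod n = (7 + 2) mod 8 = 1
Residues: [3, 2, 4, 6, 7, 5, 5, 1], distinct: False

Answer: invalid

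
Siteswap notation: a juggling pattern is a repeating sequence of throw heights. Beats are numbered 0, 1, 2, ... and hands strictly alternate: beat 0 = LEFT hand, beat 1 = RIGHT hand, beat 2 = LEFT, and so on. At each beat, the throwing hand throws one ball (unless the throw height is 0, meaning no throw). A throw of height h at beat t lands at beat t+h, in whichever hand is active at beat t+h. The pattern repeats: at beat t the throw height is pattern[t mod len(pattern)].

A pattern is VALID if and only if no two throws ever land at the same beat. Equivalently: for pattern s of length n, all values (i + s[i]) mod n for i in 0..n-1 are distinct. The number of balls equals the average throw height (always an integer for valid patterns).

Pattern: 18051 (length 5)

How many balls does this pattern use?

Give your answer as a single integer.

Answer: 3

Derivation:
Pattern = [1, 8, 0, 5, 1], length n = 5
  position 0: throw height = 1, running sum = 1
  position 1: throw height = 8, running sum = 9
  position 2: throw height = 0, running sum = 9
  position 3: throw height = 5, running sum = 14
  position 4: throw height = 1, running sum = 15
Total sum = 15; balls = sum / n = 15 / 5 = 3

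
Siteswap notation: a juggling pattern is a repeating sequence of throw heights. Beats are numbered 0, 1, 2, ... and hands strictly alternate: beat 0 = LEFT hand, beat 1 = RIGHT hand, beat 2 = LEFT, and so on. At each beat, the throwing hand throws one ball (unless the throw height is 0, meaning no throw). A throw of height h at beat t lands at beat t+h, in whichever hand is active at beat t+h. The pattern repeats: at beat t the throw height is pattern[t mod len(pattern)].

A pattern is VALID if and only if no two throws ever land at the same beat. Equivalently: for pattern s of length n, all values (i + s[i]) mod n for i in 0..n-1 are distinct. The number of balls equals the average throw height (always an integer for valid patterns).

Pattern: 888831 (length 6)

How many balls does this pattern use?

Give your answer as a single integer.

Pattern = [8, 8, 8, 8, 3, 1], length n = 6
  position 0: throw height = 8, running sum = 8
  position 1: throw height = 8, running sum = 16
  position 2: throw height = 8, running sum = 24
  position 3: throw height = 8, running sum = 32
  position 4: throw height = 3, running sum = 35
  position 5: throw height = 1, running sum = 36
Total sum = 36; balls = sum / n = 36 / 6 = 6

Answer: 6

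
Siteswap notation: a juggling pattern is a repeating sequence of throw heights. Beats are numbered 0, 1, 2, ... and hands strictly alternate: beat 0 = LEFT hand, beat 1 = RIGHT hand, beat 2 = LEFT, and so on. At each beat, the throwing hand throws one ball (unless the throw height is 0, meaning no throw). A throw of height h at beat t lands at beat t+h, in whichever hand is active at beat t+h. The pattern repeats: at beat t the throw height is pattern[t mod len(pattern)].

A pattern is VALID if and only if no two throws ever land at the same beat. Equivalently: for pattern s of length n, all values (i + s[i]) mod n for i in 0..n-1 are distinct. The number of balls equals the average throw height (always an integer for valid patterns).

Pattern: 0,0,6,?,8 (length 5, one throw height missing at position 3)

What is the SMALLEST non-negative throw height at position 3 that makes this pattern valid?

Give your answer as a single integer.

i=0: (0 + 0) mod 5 = 0
i=1: (1 + 0) mod 5 = 1
i=2: (2 + 6) mod 5 = 3
i=3: s[i]=? (unknown)
i=4: (4 + 8) mod 5 = 2
Known residues: [0, 1, 2, 3]; need a permutation of 0..4, so missing residue r = 4
Need (3 + s) mod 5 = 4; smallest s = (4 - 3) mod 5 = 1

Answer: 1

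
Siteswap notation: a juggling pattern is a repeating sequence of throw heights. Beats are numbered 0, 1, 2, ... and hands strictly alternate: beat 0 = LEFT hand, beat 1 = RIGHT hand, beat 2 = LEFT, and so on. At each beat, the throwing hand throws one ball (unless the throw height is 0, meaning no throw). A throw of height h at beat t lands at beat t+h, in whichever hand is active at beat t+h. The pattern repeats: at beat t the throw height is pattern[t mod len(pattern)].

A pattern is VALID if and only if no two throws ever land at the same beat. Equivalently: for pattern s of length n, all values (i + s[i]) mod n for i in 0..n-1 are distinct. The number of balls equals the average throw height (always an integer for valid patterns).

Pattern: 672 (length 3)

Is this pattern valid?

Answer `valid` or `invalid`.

i=0: (i + s[i]) mod n = (0 + 6) mod 3 = 0
i=1: (i + s[i]) mod n = (1 + 7) mod 3 = 2
i=2: (i + s[i]) mod n = (2 + 2) mod 3 = 1
Residues: [0, 2, 1], distinct: True

Answer: valid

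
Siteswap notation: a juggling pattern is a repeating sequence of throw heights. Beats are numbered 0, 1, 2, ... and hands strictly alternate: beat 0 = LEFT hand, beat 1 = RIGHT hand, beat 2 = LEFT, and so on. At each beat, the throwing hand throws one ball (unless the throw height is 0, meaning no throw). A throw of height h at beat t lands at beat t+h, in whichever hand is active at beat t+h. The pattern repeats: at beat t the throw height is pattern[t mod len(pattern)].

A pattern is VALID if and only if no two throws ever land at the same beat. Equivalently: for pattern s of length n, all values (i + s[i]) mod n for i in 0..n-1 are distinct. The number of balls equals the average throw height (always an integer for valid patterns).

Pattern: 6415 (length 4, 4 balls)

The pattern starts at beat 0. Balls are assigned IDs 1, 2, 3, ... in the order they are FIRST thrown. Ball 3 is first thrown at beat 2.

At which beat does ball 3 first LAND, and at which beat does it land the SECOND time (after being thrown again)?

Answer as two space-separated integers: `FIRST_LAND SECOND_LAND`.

Answer: 3 8

Derivation:
Beat 0 (L): throw ball1 h=6 -> lands@6:L; in-air after throw: [b1@6:L]
Beat 1 (R): throw ball2 h=4 -> lands@5:R; in-air after throw: [b2@5:R b1@6:L]
Beat 2 (L): throw ball3 h=1 -> lands@3:R; in-air after throw: [b3@3:R b2@5:R b1@6:L]
Beat 3 (R): throw ball3 h=5 -> lands@8:L; in-air after throw: [b2@5:R b1@6:L b3@8:L]
Beat 4 (L): throw ball4 h=6 -> lands@10:L; in-air after throw: [b2@5:R b1@6:L b3@8:L b4@10:L]
Beat 5 (R): throw ball2 h=4 -> lands@9:R; in-air after throw: [b1@6:L b3@8:L b2@9:R b4@10:L]
Beat 6 (L): throw ball1 h=1 -> lands@7:R; in-air after throw: [b1@7:R b3@8:L b2@9:R b4@10:L]
Beat 7 (R): throw ball1 h=5 -> lands@12:L; in-air after throw: [b3@8:L b2@9:R b4@10:L b1@12:L]
Beat 8 (L): throw ball3 h=6 -> lands@14:L; in-air after throw: [b2@9:R b4@10:L b1@12:L b3@14:L]
Ball 3: thrown@2 h=1 -> first land @3; rethrown@3 h=5 -> second land @8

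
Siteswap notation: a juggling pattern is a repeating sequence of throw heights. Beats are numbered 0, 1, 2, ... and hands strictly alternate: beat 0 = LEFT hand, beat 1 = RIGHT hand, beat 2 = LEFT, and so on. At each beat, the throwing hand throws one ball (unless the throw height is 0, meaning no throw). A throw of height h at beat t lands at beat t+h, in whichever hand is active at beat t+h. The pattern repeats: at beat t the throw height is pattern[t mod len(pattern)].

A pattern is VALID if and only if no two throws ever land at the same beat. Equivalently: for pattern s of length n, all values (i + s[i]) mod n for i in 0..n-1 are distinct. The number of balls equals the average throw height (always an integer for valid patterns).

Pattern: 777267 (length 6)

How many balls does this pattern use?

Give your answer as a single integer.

Pattern = [7, 7, 7, 2, 6, 7], length n = 6
  position 0: throw height = 7, running sum = 7
  position 1: throw height = 7, running sum = 14
  position 2: throw height = 7, running sum = 21
  position 3: throw height = 2, running sum = 23
  position 4: throw height = 6, running sum = 29
  position 5: throw height = 7, running sum = 36
Total sum = 36; balls = sum / n = 36 / 6 = 6

Answer: 6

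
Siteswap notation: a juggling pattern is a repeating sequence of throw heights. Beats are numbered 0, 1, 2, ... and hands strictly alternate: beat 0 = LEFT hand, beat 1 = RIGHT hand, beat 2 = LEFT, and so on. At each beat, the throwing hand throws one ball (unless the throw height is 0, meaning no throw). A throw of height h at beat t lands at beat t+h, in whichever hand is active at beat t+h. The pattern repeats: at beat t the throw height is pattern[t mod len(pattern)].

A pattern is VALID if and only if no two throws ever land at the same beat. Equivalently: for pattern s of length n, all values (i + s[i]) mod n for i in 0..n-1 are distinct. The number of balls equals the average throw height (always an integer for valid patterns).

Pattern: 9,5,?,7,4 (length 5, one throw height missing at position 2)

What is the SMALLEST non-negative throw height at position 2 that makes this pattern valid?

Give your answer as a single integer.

i=0: (0 + 9) mod 5 = 4
i=1: (1 + 5) mod 5 = 1
i=2: s[i]=? (unknown)
i=3: (3 + 7) mod 5 = 0
i=4: (4 + 4) mod 5 = 3
Known residues: [0, 1, 3, 4]; need a permutation of 0..4, so missing residue r = 2
Need (2 + s) mod 5 = 2; smallest s = (2 - 2) mod 5 = 0

Answer: 0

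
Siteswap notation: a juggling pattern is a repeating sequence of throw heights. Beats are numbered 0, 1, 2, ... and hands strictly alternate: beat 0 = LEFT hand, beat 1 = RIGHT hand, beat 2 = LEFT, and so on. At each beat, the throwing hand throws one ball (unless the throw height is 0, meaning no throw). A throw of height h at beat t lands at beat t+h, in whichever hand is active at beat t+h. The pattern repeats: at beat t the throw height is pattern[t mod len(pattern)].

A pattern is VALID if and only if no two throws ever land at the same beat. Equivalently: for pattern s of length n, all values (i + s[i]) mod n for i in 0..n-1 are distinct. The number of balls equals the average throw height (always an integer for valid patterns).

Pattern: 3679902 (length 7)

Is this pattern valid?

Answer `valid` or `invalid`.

Answer: invalid

Derivation:
i=0: (i + s[i]) mod n = (0 + 3) mod 7 = 3
i=1: (i + s[i]) mod n = (1 + 6) mod 7 = 0
i=2: (i + s[i]) mod n = (2 + 7) mod 7 = 2
i=3: (i + s[i]) mod n = (3 + 9) mod 7 = 5
i=4: (i + s[i]) mod n = (4 + 9) mod 7 = 6
i=5: (i + s[i]) mod n = (5 + 0) mod 7 = 5
i=6: (i + s[i]) mod n = (6 + 2) mod 7 = 1
Residues: [3, 0, 2, 5, 6, 5, 1], distinct: False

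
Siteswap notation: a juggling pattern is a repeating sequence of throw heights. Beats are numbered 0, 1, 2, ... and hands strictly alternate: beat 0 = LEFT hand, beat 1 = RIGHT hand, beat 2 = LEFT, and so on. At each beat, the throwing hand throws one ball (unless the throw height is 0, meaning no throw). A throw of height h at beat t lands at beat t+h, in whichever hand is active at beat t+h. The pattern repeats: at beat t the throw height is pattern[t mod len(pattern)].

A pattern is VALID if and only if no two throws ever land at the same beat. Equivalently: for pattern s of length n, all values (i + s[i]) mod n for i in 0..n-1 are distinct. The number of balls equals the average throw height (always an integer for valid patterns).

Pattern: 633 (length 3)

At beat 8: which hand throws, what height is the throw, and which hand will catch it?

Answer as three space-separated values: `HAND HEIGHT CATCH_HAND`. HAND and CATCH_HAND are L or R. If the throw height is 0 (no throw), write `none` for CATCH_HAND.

Answer: L 3 R

Derivation:
Beat 8: 8 mod 2 = 0, so hand = L
Throw height = pattern[8 mod 3] = pattern[2] = 3
Lands at beat 8+3=11, 11 mod 2 = 1, so catch hand = R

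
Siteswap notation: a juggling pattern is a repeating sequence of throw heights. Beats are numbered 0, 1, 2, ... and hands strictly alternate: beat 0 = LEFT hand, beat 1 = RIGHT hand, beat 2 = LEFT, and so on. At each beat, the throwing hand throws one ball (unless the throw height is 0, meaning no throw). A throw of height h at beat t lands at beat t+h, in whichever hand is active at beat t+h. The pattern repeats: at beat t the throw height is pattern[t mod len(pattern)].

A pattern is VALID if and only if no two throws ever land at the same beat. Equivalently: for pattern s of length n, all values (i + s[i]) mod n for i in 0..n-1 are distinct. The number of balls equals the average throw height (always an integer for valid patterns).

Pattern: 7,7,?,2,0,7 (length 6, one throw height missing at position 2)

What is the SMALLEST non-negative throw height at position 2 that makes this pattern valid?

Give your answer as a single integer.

Answer: 1

Derivation:
i=0: (0 + 7) mod 6 = 1
i=1: (1 + 7) mod 6 = 2
i=2: s[i]=? (unknown)
i=3: (3 + 2) mod 6 = 5
i=4: (4 + 0) mod 6 = 4
i=5: (5 + 7) mod 6 = 0
Known residues: [0, 1, 2, 4, 5]; need a permutation of 0..5, so missing residue r = 3
Need (2 + s) mod 6 = 3; smallest s = (3 - 2) mod 6 = 1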